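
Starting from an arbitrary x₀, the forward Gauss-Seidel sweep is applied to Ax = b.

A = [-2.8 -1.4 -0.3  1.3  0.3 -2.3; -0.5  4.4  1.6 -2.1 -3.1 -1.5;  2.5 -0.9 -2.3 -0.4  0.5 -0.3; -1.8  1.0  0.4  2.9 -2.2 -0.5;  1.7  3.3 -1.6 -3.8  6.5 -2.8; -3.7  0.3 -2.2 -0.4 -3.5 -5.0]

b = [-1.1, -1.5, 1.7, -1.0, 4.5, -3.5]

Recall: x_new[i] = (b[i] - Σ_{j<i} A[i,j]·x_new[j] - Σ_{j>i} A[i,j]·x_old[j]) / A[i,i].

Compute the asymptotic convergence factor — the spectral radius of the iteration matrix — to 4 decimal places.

1.4389

Write A = D+L+U with D = diag(-2.8, 4.4, -2.3, 2.9, 6.5, -5).
Gauss-Seidel: T = -(D+L)⁻¹U, row 0 first, T[0,5] = -(-2.3)/(-2.8) = -0.8214; later rows by forward substitution.
  T[0,:] = [+0.0000  -0.5000  -0.1071  +0.4643  +0.1071  -0.8214]
  T[1,:] = [+0.0000  -0.0568  -0.3758  +0.5300  +0.7167  +0.2476]
  T[2,:] = [+0.0000  -0.5212  +0.0306  +0.1233  +0.0534  -1.1202]
  T[3,:] = [+0.0000  -0.2189  +0.0589  +0.0884  +0.5706  -0.2683]
  T[4,:] = [+0.0000  -0.0966  +0.2608  -0.3085  -0.0452  +0.0873]
  T[5,:] = [+0.0000  +0.6811  -0.1440  -0.1572  -0.0738  +1.0759]
|λ(T)| sorted: 1.4389, 0.4909, 0.4909, 0.1485, 0.1485, 0.0000.
ρ = 1.4389; 1.4389 > 1: divergent.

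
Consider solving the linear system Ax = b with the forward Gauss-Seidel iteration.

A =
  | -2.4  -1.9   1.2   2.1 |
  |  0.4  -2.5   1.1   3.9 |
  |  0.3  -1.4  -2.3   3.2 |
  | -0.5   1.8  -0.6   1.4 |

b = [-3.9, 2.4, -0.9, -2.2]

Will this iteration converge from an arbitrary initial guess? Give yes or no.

Let D = diag(-2.4, -2.5, -2.3, 1.4); L, U the strict triangles.
Gauss-Seidel: T = -(D+L)⁻¹U, row 0 first, T[0,3] = -(2.1)/(-2.4) = +0.8750; later rows by forward substitution.
  T[0,:] = [+0.0000, -0.7917, +0.5000, +0.8750]
  T[1,:] = [+0.0000, -0.1267, +0.5200, +1.7000]
  T[2,:] = [+0.0000, -0.0262, -0.2513, +0.4707]
  T[3,:] = [+0.0000, -0.1311, -0.5977, -1.6715]
moduli |λ_i(T)| = 1.1591, 0.6663, 0.2241, 0.0000.
ρ = 1.1591; 1.1591 > 1 ⇒ diverges.

no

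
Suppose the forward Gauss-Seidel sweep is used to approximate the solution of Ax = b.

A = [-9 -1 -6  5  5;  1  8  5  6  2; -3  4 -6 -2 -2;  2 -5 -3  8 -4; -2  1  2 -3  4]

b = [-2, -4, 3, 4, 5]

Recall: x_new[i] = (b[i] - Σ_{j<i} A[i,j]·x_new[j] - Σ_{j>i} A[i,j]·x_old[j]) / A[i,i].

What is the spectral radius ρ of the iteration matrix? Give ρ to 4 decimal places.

Write A = D+L+U with D = diag(-9, 8, -6, 8, 4).
GS T = -(D+L)⁻¹U: row 0 first, T[0,3] = -(5)/(-9) = +0.5556; later rows by forward substitution.
  T[0,:] = [+0.0000, -0.1111, -0.6667, +0.5556, +0.5556]
  T[1,:] = [+0.0000, +0.0139, -0.5417, -0.8194, -0.3194]
  T[2,:] = [+0.0000, +0.0648, -0.0278, -1.1574, -0.8241]
  T[3,:] = [+0.0000, +0.0608, -0.1823, -1.0851, -0.1476]
  T[4,:] = [+0.0000, -0.0459, -0.3207, +0.2475, +0.6590]
eigenvalue magnitudes: 1.2022, 0.9304, 0.1947, 0.0266, 0.0000.
spectral radius ρ = 1.2022; 1.2022 > 1 ⇒ diverges.

1.2022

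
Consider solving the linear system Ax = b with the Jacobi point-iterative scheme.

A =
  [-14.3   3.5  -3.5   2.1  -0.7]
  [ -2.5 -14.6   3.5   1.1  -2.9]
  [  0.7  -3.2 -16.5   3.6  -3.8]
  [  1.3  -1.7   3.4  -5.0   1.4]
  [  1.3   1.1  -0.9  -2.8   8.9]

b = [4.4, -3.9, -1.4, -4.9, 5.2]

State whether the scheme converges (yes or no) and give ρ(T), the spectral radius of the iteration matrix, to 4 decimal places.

yes, ρ = 0.6127

Diagonal D = diag(-14.3, -14.6, -16.5, -5, 8.9); L, U strict lower/upper.
Jacobi: T = -D⁻¹(L+U), T[2,0] = -(0.7)/(-16.5) = +0.0424; T[2,2] = 0.
  T[0,:] = [+0.0000, +0.2448, -0.2448, +0.1469, -0.0490]
  T[1,:] = [-0.1712, +0.0000, +0.2397, +0.0753, -0.1986]
  T[2,:] = [+0.0424, -0.1939, +0.0000, +0.2182, -0.2303]
  T[3,:] = [+0.2600, -0.3400, +0.6800, +0.0000, +0.2800]
  T[4,:] = [-0.1461, -0.1236, +0.1011, +0.3146, +0.0000]
|roots of det(T-λI)|: 0.6127, 0.4086, 0.3583, 0.3583, 0.1756.
ρ = 0.6127; 0.6127 < 1 ⇒ converges.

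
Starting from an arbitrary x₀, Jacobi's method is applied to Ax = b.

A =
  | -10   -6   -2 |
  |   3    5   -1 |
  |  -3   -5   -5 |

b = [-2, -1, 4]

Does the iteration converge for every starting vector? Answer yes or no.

A = D + L + U where D = diag(-10, 5, -5).
Jacobi: T = -D⁻¹(L+U), T[0,1] = -(-6)/(-10) = -0.6000; T[0,0] = 0.
  T[0,:] = [+0.0000  -0.6000  -0.2000]
  T[1,:] = [-0.6000  +0.0000  +0.2000]
  T[2,:] = [-0.6000  -1.0000  +0.0000]
moduli |λ_i(T)| = 0.6000, 0.4000, 0.2000.
spectral radius ρ = 0.6000; 0.6000 < 1: convergent.

yes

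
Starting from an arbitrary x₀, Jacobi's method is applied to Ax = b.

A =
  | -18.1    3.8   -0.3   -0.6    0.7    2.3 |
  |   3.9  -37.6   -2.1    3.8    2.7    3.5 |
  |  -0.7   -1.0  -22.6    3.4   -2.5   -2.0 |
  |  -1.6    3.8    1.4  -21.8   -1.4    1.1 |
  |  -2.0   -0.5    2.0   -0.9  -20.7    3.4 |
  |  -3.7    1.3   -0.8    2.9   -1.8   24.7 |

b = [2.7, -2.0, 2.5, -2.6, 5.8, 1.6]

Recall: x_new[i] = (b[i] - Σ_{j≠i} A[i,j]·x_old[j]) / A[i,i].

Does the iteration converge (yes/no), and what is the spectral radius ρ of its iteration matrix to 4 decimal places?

yes, ρ = 0.2758

Split A = D + L + U, D = diag(-18.1, -37.6, -22.6, -21.8, -20.7, 24.7).
Jacobi T = -D⁻¹(L+U): T[2,4] = -(-2.5)/(-22.6) = -0.1106; T[2,2] = 0.
  T[0,:] = [+0.0000 +0.2099 -0.0166 -0.0331 +0.0387 +0.1271]
  T[1,:] = [+0.1037 +0.0000 -0.0559 +0.1011 +0.0718 +0.0931]
  T[2,:] = [-0.0310 -0.0442 +0.0000 +0.1504 -0.1106 -0.0885]
  T[3,:] = [-0.0734 +0.1743 +0.0642 +0.0000 -0.0642 +0.0505]
  T[4,:] = [-0.0966 -0.0242 +0.0966 -0.0435 +0.0000 +0.1643]
  T[5,:] = [+0.1498 -0.0526 +0.0324 -0.1174 +0.0729 +0.0000]
eigenvalue magnitudes: 0.2758, 0.1712, 0.1712, 0.0825, 0.0712, 0.0712.
ρ = 0.2758; 0.2758 < 1, so it converges for any x₀.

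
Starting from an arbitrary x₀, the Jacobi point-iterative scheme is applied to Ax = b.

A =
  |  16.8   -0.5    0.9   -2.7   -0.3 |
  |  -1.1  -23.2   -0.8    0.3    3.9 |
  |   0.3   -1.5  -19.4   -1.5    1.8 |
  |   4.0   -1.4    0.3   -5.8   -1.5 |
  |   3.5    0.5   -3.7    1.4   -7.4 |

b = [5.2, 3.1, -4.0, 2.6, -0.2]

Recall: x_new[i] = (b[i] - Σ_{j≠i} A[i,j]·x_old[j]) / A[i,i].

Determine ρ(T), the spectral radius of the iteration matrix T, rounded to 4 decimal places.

0.3314

Diagonal D = diag(16.8, -23.2, -19.4, -5.8, -7.4); L, U strict lower/upper.
Jacobi: T = -D⁻¹(L+U), T[4,0] = -(3.5)/(-7.4) = +0.4730; T[4,4] = 0.
  T[0,:] = [+0.0000  +0.0298  -0.0536  +0.1607  +0.0179]
  T[1,:] = [-0.0474  +0.0000  -0.0345  +0.0129  +0.1681]
  T[2,:] = [+0.0155  -0.0773  +0.0000  -0.0773  +0.0928]
  T[3,:] = [+0.6897  -0.2414  +0.0517  +0.0000  -0.2586]
  T[4,:] = [+0.4730  +0.0676  -0.5000  +0.1892  +0.0000]
|eigenvalues of T|: 0.3314, 0.2774, 0.2774, 0.1172, 0.1172.
ρ(T) = max|λ| = 0.3314; 0.3314 < 1 ⇒ converges.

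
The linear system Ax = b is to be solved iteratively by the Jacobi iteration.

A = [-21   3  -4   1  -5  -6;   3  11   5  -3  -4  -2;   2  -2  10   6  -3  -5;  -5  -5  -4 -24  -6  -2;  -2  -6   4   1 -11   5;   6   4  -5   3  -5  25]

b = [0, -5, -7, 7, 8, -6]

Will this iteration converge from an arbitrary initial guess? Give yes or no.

yes

Diagonal D = diag(-21, 11, 10, -24, -11, 25); L, U strict lower/upper.
Jacobi: T = -D⁻¹(L+U), T[5,2] = -(-5)/(25) = +0.2000; T[5,5] = 0.
  T[0,:] = [+0.0000, +0.1429, -0.1905, +0.0476, -0.2381, -0.2857]
  T[1,:] = [-0.2727, +0.0000, -0.4545, +0.2727, +0.3636, +0.1818]
  T[2,:] = [-0.2000, +0.2000, +0.0000, -0.6000, +0.3000, +0.5000]
  T[3,:] = [-0.2083, -0.2083, -0.1667, +0.0000, -0.2500, -0.0833]
  T[4,:] = [-0.1818, -0.5455, +0.3636, +0.0909, +0.0000, +0.4545]
  T[5,:] = [-0.2400, -0.1600, +0.2000, -0.1200, +0.2000, +0.0000]
moduli |λ_i(T)| = 0.8853, 0.6332, 0.6332, 0.3427, 0.3427, 0.1073.
ρ = 0.8853; 0.8853 < 1, so it converges for any x₀.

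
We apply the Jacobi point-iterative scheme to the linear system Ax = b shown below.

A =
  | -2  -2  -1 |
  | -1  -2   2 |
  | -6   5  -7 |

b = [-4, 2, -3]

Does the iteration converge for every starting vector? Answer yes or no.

Let D = diag(-2, -2, -7); L, U the strict triangles.
Jacobi: T = -D⁻¹(L+U), T[2,0] = -(-6)/(-7) = -0.8571; T[2,2] = 0.
  T[0,:] = [+0.0000 -1.0000 -0.5000]
  T[1,:] = [-0.5000 +0.0000 +1.0000]
  T[2,:] = [-0.8571 +0.7143 +0.0000]
|roots of det(T-λI)|: 1.5240, 0.8244, 0.8244.
spectral radius ρ = 1.5240; 1.5240 > 1, so it fails to converge.

no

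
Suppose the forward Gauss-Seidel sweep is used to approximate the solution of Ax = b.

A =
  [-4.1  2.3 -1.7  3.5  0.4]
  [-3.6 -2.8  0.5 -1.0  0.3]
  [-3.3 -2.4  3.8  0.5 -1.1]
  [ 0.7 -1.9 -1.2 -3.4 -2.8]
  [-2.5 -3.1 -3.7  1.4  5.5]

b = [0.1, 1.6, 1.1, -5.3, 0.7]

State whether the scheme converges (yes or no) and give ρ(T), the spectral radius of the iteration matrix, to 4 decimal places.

Split A = D + L + U, D = diag(-4.1, -2.8, 3.8, -3.4, 5.5).
T_GS = -(D+L)⁻¹U: row 0 first, T[0,1] = -(2.3)/(-4.1) = +0.5610; later rows by forward substitution.
  T[0,:] = [+0.0000  +0.5610  -0.4146  +0.8537  +0.0976]
  T[1,:] = [+0.0000  -0.7213  +0.7117  -1.4547  -0.0183]
  T[2,:] = [+0.0000  +0.0316  +0.0894  -0.3090  +0.3626]
  T[3,:] = [+0.0000  +0.5074  -0.5146  +1.0977  -0.9212]
  T[4,:] = [+0.0000  -0.2594  +0.4038  -0.9192  +0.5125]
|eigenvalues of T|: 1.6520, 0.3716, 0.3716, 0.0216, 0.0000.
spectral radius ρ = 1.6520; 1.6520 > 1, so it fails to converge.

no, ρ = 1.6520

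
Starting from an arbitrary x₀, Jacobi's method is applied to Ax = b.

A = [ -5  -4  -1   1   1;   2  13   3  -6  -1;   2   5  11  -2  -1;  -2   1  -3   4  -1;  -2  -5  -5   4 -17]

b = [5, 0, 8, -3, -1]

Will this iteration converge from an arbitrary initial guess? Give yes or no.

yes

Diagonal D = diag(-5, 13, 11, 4, -17); L, U strict lower/upper.
Jacobi: T = -D⁻¹(L+U), T[3,1] = -(1)/(4) = -0.2500; T[3,3] = 0.
  T[0,:] = [+0.0000  -0.8000  -0.2000  +0.2000  +0.2000]
  T[1,:] = [-0.1538  +0.0000  -0.2308  +0.4615  +0.0769]
  T[2,:] = [-0.1818  -0.4545  +0.0000  +0.1818  +0.0909]
  T[3,:] = [+0.5000  -0.2500  +0.7500  +0.0000  +0.2500]
  T[4,:] = [-0.1176  -0.2941  -0.2941  +0.2353  +0.0000]
|λ(T)| sorted: 0.9168, 0.6128, 0.6128, 0.2108, 0.0709.
ρ = 0.9168; 0.9168 < 1, so it converges for any x₀.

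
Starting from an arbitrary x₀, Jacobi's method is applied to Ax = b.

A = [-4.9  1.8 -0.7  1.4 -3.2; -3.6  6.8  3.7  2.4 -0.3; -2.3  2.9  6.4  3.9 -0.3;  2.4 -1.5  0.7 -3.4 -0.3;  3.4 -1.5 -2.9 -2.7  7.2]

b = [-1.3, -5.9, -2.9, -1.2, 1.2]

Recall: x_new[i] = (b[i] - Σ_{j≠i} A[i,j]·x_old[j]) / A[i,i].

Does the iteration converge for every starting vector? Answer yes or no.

no

A = D + L + U where D = diag(-4.9, 6.8, 6.4, -3.4, 7.2).
Jacobi: T = -D⁻¹(L+U), T[3,2] = -(0.7)/(-3.4) = +0.2059; T[3,3] = 0.
  T[0,:] = [+0.0000, +0.3673, -0.1429, +0.2857, -0.6531]
  T[1,:] = [+0.5294, +0.0000, -0.5441, -0.3529, +0.0441]
  T[2,:] = [+0.3594, -0.4531, +0.0000, -0.6094, +0.0469]
  T[3,:] = [+0.7059, -0.4412, +0.2059, +0.0000, -0.0882]
  T[4,:] = [-0.4722, +0.2083, +0.4028, +0.3750, +0.0000]
|eigenvalues of T|: 1.2349, 0.7310, 0.4273, 0.4273, 0.1316.
spectral radius ρ = 1.2349; 1.2349 > 1: divergent.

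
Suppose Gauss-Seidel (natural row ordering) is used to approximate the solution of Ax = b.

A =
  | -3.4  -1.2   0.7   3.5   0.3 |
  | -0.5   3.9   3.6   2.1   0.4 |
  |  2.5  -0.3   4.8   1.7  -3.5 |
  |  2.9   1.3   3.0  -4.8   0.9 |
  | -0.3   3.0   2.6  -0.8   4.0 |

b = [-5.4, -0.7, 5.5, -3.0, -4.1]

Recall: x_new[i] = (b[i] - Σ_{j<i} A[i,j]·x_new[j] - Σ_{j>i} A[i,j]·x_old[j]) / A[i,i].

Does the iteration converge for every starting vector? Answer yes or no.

no

A = D + L + U where D = diag(-3.4, 3.9, 4.8, -4.8, 4).
Gauss-Seidel: T = -(D+L)⁻¹U, row 0 first, T[0,2] = -(0.7)/(-3.4) = +0.2059; later rows by forward substitution.
  T[0,:] = [+0.0000, -0.3529, +0.2059, +1.0294, +0.0882]
  T[1,:] = [+0.0000, -0.0452, -0.8967, -0.4065, -0.0913]
  T[2,:] = [+0.0000, +0.1810, -0.1633, -0.9157, +0.6775]
  T[3,:] = [+0.0000, -0.1124, -0.2205, -0.0605, +0.6395]
  T[4,:] = [+0.0000, -0.1327, +0.7500, +0.9652, -0.2374]
|eigenvalues of T|: 1.4517, 0.4877, 0.4877, 0.0047, 0.0000.
spectral radius ρ = 1.4517; 1.4517 > 1: divergent.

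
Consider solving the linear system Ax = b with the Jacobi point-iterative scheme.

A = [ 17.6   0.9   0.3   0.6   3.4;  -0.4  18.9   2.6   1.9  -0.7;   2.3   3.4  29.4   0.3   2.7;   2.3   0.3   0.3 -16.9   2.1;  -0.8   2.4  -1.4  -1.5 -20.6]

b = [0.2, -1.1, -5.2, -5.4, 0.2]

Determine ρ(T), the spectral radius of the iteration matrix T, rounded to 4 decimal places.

Write A = D+L+U with D = diag(17.6, 18.9, 29.4, -16.9, -20.6).
T_J = -D⁻¹(L+U): T[2,1] = -(3.4)/(29.4) = -0.1156; T[2,2] = 0.
  T[0,:] = [+0.0000 -0.0511 -0.0170 -0.0341 -0.1932]
  T[1,:] = [+0.0212 +0.0000 -0.1376 -0.1005 +0.0370]
  T[2,:] = [-0.0782 -0.1156 +0.0000 -0.0102 -0.0918]
  T[3,:] = [+0.1361 +0.0178 +0.0178 +0.0000 +0.1243]
  T[4,:] = [-0.0388 +0.1165 -0.0680 -0.0728 +0.0000]
eigenvalue magnitudes: 0.1566, 0.1286, 0.1057, 0.1057, 0.0810.
spectral radius ρ = 0.1566; 0.1566 < 1 ⇒ converges.

0.1566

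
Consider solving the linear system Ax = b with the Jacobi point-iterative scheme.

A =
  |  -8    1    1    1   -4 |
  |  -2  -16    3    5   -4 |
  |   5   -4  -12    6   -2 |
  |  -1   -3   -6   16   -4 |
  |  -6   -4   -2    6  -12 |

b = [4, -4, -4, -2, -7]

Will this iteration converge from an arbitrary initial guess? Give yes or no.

yes

A = D + L + U where D = diag(-8, -16, -12, 16, -12).
Jacobi T = -D⁻¹(L+U): T[2,3] = -(6)/(-12) = +0.5000; T[2,2] = 0.
  T[0,:] = [+0.0000  +0.1250  +0.1250  +0.1250  -0.5000]
  T[1,:] = [-0.1250  +0.0000  +0.1875  +0.3125  -0.2500]
  T[2,:] = [+0.4167  -0.3333  +0.0000  +0.5000  -0.1667]
  T[3,:] = [+0.0625  +0.1875  +0.3750  +0.0000  +0.2500]
  T[4,:] = [-0.5000  -0.3333  -0.1667  +0.5000  +0.0000]
|roots of det(T-λI)|: 0.8553, 0.6855, 0.4207, 0.2205, 0.0304.
ρ(T) = max|λ| = 0.8553; 0.8553 < 1 ⇒ converges.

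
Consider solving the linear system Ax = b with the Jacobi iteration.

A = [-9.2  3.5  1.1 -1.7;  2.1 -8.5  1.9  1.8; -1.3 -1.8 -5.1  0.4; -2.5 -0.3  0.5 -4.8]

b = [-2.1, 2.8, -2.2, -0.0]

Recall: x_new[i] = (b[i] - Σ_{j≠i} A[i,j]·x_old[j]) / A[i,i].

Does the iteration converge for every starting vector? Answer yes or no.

Diagonal D = diag(-9.2, -8.5, -5.1, -4.8); L, U strict lower/upper.
T_J = -D⁻¹(L+U): T[1,2] = -(1.9)/(-8.5) = +0.2235; T[1,1] = 0.
  T[0,:] = [+0.0000 +0.3804 +0.1196 -0.1848]
  T[1,:] = [+0.2471 +0.0000 +0.2235 +0.2118]
  T[2,:] = [-0.2549 -0.3529 +0.0000 +0.0784]
  T[3,:] = [-0.5208 -0.0625 +0.1042 +0.0000]
|λ(T)| sorted: 0.5079, 0.3823, 0.3823, 0.0854.
spectral radius ρ = 0.5079; 0.5079 < 1, so it converges for any x₀.

yes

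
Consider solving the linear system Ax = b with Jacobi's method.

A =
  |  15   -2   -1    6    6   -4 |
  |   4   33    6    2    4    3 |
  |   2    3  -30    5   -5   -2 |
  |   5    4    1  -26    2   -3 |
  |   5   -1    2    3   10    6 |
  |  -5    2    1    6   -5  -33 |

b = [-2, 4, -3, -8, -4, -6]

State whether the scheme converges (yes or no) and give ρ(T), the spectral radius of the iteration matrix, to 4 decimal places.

yes, ρ = 0.5514

Write A = D+L+U with D = diag(15, 33, -30, -26, 10, -33).
Jacobi: T = -D⁻¹(L+U), T[3,5] = -(-3)/(-26) = -0.1154; T[3,3] = 0.
  T[0,:] = [+0.0000, +0.1333, +0.0667, -0.4000, -0.4000, +0.2667]
  T[1,:] = [-0.1212, +0.0000, -0.1818, -0.0606, -0.1212, -0.0909]
  T[2,:] = [+0.0667, +0.1000, +0.0000, +0.1667, -0.1667, -0.0667]
  T[3,:] = [+0.1923, +0.1538, +0.0385, +0.0000, +0.0769, -0.1154]
  T[4,:] = [-0.5000, +0.1000, -0.2000, -0.3000, +0.0000, -0.6000]
  T[5,:] = [-0.1515, +0.0606, +0.0303, +0.1818, -0.1515, +0.0000]
moduli |λ_i(T)| = 0.5514, 0.3537, 0.3537, 0.3406, 0.3406, 0.0584.
ρ(T) = max|λ| = 0.5514; 0.5514 < 1, so it converges for any x₀.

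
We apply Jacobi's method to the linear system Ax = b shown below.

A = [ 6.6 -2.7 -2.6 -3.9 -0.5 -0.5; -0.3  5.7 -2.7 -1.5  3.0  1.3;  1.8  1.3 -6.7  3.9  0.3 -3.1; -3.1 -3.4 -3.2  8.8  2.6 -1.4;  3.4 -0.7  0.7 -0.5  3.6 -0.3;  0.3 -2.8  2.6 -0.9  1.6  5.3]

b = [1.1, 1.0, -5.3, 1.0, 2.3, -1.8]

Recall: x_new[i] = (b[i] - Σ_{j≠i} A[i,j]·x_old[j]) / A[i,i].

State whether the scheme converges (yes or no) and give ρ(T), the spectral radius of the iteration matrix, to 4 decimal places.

Write A = D+L+U with D = diag(6.6, 5.7, -6.7, 8.8, 3.6, 5.3).
Jacobi T = -D⁻¹(L+U): T[0,5] = -(-0.5)/(6.6) = +0.0758; T[0,0] = 0.
  T[0,:] = [+0.0000  +0.4091  +0.3939  +0.5909  +0.0758  +0.0758]
  T[1,:] = [+0.0526  +0.0000  +0.4737  +0.2632  -0.5263  -0.2281]
  T[2,:] = [+0.2687  +0.1940  +0.0000  +0.5821  +0.0448  -0.4627]
  T[3,:] = [+0.3523  +0.3864  +0.3636  +0.0000  -0.2955  +0.1591]
  T[4,:] = [-0.9444  +0.1944  -0.1944  +0.1389  +0.0000  +0.0833]
  T[5,:] = [-0.0566  +0.5283  -0.4906  +0.1698  -0.3019  +0.0000]
moduli |λ_i(T)| = 1.1641, 0.7541, 0.7114, 0.7114, 0.3160, 0.2896.
spectral radius ρ = 1.1641; 1.1641 > 1, so it fails to converge.

no, ρ = 1.1641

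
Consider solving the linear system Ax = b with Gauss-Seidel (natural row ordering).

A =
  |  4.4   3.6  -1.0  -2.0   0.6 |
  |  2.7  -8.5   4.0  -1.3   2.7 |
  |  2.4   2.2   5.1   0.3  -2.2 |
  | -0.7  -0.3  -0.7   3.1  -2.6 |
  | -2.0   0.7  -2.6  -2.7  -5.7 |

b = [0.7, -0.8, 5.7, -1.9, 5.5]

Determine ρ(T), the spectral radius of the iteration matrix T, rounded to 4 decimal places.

0.8490

Let D = diag(4.4, -8.5, 5.1, 3.1, -5.7); L, U the strict triangles.
Gauss-Seidel: T = -(D+L)⁻¹U, row 0 first, T[0,4] = -(0.6)/(4.4) = -0.1364; later rows by forward substitution.
  T[0,:] = [+0.0000, -0.8182, +0.2273, +0.4545, -0.1364]
  T[1,:] = [+0.0000, -0.2599, +0.5428, -0.0086, +0.2743]
  T[2,:] = [+0.0000, +0.4971, -0.3411, -0.2690, +0.3772]
  T[3,:] = [+0.0000, -0.0976, +0.0268, +0.0411, +0.9196]
  T[4,:] = [+0.0000, +0.0747, +0.1298, -0.0573, -0.5261]
|roots of det(T-λI)|: 0.8490, 0.5089, 0.1912, 0.0807, 0.0000.
ρ(T) = max|λ| = 0.8490; 0.8490 < 1: convergent.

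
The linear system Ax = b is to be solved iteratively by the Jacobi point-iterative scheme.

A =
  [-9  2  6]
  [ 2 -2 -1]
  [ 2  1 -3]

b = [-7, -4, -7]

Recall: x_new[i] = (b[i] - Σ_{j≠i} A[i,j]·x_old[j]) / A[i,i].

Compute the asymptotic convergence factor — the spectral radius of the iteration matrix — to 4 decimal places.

Diagonal D = diag(-9, -2, -3); L, U strict lower/upper.
T_J = -D⁻¹(L+U): T[1,0] = -(2)/(-2) = +1.0000; T[1,1] = 0.
  T[0,:] = [+0.0000 +0.2222 +0.6667]
  T[1,:] = [+1.0000 +0.0000 -0.5000]
  T[2,:] = [+0.6667 +0.3333 +0.0000]
|eigenvalues of T|: 0.8244, 0.4239, 0.4239.
spectral radius ρ = 0.8244; 0.8244 < 1: convergent.

0.8244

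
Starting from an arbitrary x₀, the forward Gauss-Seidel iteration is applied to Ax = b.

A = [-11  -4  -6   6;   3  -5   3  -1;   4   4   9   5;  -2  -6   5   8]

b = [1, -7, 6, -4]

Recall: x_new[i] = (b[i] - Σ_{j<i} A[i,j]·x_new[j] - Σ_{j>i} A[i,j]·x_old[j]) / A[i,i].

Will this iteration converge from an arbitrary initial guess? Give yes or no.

yes

A = D + L + U where D = diag(-11, -5, 9, 8).
GS T = -(D+L)⁻¹U: row 0 first, T[0,1] = -(-4)/(-11) = -0.3636; later rows by forward substitution.
  T[0,:] = [+0.0000, -0.3636, -0.5455, +0.5455]
  T[1,:] = [+0.0000, -0.2182, +0.2727, +0.1273]
  T[2,:] = [+0.0000, +0.2586, +0.1212, -0.8545]
  T[3,:] = [+0.0000, -0.4162, -0.0076, +0.7659]
|eigenvalues of T|: 0.8560, 0.1881, 0.1881, 0.0000.
ρ(T) = max|λ| = 0.8560; 0.8560 < 1: convergent.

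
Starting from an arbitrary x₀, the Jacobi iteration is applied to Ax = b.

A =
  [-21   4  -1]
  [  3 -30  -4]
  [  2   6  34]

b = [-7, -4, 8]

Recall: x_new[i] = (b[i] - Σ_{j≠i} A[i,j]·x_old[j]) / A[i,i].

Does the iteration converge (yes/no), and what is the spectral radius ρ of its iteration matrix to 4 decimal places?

yes, ρ = 0.2352

Let D = diag(-21, -30, 34); L, U the strict triangles.
T_J = -D⁻¹(L+U): T[2,1] = -(6)/(34) = -0.1765; T[2,2] = 0.
  T[0,:] = [+0.0000  +0.1905  -0.0476]
  T[1,:] = [+0.1000  +0.0000  -0.1333]
  T[2,:] = [-0.0588  -0.1765  +0.0000]
|eigenvalues of T|: 0.2352, 0.1800, 0.0551.
spectral radius ρ = 0.2352; 0.2352 < 1, so it converges for any x₀.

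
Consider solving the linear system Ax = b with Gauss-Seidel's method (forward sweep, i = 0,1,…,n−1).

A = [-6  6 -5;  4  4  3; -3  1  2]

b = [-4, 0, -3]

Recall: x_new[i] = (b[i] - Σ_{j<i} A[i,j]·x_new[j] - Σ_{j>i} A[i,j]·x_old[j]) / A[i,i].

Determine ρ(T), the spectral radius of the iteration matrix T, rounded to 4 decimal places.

1.5793

Split A = D + L + U, D = diag(-6, 4, 2).
Gauss-Seidel: T = -(D+L)⁻¹U, row 0 first, T[0,1] = -(6)/(-6) = +1.0000; later rows by forward substitution.
  T[0,:] = [+0.0000, +1.0000, -0.8333]
  T[1,:] = [+0.0000, -1.0000, +0.0833]
  T[2,:] = [+0.0000, +2.0000, -1.2917]
|roots of det(T-λI)|: 1.5793, 0.7123, 0.0000.
spectral radius ρ = 1.5793; 1.5793 > 1: divergent.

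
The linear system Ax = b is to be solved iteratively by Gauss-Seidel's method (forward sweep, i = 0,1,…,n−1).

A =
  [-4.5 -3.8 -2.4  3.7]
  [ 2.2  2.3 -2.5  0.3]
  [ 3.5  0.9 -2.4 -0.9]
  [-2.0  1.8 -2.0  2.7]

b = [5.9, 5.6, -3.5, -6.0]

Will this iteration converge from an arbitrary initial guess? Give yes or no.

no

Diagonal D = diag(-4.5, 2.3, -2.4, 2.7); L, U strict lower/upper.
GS T = -(D+L)⁻¹U: row 0 first, T[0,3] = -(3.7)/(-4.5) = +0.8222; later rows by forward substitution.
  T[0,:] = [+0.0000  -0.8444  -0.5333  +0.8222]
  T[1,:] = [+0.0000  +0.8077  +1.5971  -0.9169]
  T[2,:] = [+0.0000  -0.9286  -0.1789  +0.4802]
  T[3,:] = [+0.0000  -1.8518  -1.5923  +1.5761]
moduli |λ_i(T)| = 1.2527, 0.6283, 0.3239, 0.0000.
ρ(T) = max|λ| = 1.2527; 1.2527 > 1, so it fails to converge.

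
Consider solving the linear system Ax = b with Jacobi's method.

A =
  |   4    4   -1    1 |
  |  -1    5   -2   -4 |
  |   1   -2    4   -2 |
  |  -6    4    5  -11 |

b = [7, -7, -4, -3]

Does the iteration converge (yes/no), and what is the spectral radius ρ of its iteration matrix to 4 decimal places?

A = D + L + U where D = diag(4, 5, 4, -11).
Jacobi T = -D⁻¹(L+U): T[0,3] = -(1)/(4) = -0.2500; T[0,0] = 0.
  T[0,:] = [+0.0000  -1.0000  +0.2500  -0.2500]
  T[1,:] = [+0.2000  +0.0000  +0.4000  +0.8000]
  T[2,:] = [-0.2500  +0.5000  +0.0000  +0.5000]
  T[3,:] = [-0.5455  +0.3636  +0.4545  +0.0000]
moduli |λ_i(T)| = 1.1728, 0.7173, 0.7173, 0.3126.
ρ = 1.1728; 1.1728 > 1, so it fails to converge.

no, ρ = 1.1728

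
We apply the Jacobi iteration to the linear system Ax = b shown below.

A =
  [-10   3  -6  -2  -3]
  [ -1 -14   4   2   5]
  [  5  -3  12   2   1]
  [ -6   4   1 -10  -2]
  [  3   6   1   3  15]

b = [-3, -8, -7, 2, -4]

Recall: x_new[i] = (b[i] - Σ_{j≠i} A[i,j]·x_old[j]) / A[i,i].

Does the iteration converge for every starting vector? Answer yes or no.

Write A = D+L+U with D = diag(-10, -14, 12, -10, 15).
Jacobi: T = -D⁻¹(L+U), T[0,4] = -(-3)/(-10) = -0.3000; T[0,0] = 0.
  T[0,:] = [+0.0000, +0.3000, -0.6000, -0.2000, -0.3000]
  T[1,:] = [-0.0714, +0.0000, +0.2857, +0.1429, +0.3571]
  T[2,:] = [-0.4167, +0.2500, +0.0000, -0.1667, -0.0833]
  T[3,:] = [-0.6000, +0.4000, +0.1000, +0.0000, -0.2000]
  T[4,:] = [-0.2000, -0.4000, -0.0667, -0.2000, +0.0000]
|roots of det(T-λI)|: 0.8705, 0.3435, 0.3435, 0.2673, 0.2673.
ρ = 0.8705; 0.8705 < 1: convergent.

yes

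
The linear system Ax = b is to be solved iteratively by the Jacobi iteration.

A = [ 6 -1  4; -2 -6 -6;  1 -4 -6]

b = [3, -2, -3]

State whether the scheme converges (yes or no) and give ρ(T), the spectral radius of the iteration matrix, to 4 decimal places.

yes, ρ = 0.8420

Diagonal D = diag(6, -6, -6); L, U strict lower/upper.
Jacobi: T = -D⁻¹(L+U), T[2,0] = -(1)/(-6) = +0.1667; T[2,2] = 0.
  T[0,:] = [+0.0000  +0.1667  -0.6667]
  T[1,:] = [-0.3333  +0.0000  -1.0000]
  T[2,:] = [+0.1667  -0.6667  +0.0000]
|eigenvalues of T|: 0.8420, 0.4571, 0.4571.
ρ(T) = max|λ| = 0.8420; 0.8420 < 1 ⇒ converges.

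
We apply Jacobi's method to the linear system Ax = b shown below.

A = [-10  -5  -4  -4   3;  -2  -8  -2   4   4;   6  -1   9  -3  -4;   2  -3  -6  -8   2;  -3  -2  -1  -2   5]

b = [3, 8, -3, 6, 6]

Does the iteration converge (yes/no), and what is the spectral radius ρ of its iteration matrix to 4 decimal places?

Split A = D + L + U, D = diag(-10, -8, 9, -8, 5).
Jacobi: T = -D⁻¹(L+U), T[2,0] = -(6)/(9) = -0.6667; T[2,2] = 0.
  T[0,:] = [+0.0000  -0.5000  -0.4000  -0.4000  +0.3000]
  T[1,:] = [-0.2500  +0.0000  -0.2500  +0.5000  +0.5000]
  T[2,:] = [-0.6667  +0.1111  +0.0000  +0.3333  +0.4444]
  T[3,:] = [+0.2500  -0.3750  -0.7500  +0.0000  +0.2500]
  T[4,:] = [+0.6000  +0.4000  +0.2000  +0.4000  +0.0000]
moduli |λ_i(T)| = 1.1577, 0.8723, 0.8723, 0.2891, 0.0714.
ρ(T) = max|λ| = 1.1577; 1.1577 > 1, so it fails to converge.

no, ρ = 1.1577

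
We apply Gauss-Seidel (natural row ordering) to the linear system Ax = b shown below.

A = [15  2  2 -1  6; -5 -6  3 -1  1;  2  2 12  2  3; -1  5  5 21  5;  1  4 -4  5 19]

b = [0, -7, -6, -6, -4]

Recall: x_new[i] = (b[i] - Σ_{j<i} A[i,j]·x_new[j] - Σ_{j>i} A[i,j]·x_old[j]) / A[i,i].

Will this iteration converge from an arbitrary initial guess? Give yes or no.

Write A = D+L+U with D = diag(15, -6, 12, 21, 19).
T_GS = -(D+L)⁻¹U: row 0 first, T[0,1] = -(2)/(15) = -0.1333; later rows by forward substitution.
  T[0,:] = [+0.0000  -0.1333  -0.1333  +0.0667  -0.4000]
  T[1,:] = [+0.0000  +0.1111  +0.6111  -0.2222  +0.5000]
  T[2,:] = [+0.0000  +0.0037  -0.0796  -0.1407  -0.2667]
  T[3,:] = [+0.0000  -0.0337  -0.1329  +0.0896  -0.3127]
  T[4,:] = [+0.0000  -0.0067  -0.1034  -0.0099  -0.0581]
|λ(T)| sorted: 0.2812, 0.2336, 0.0860, 0.0247, 0.0000.
spectral radius ρ = 0.2812; 0.2812 < 1: convergent.

yes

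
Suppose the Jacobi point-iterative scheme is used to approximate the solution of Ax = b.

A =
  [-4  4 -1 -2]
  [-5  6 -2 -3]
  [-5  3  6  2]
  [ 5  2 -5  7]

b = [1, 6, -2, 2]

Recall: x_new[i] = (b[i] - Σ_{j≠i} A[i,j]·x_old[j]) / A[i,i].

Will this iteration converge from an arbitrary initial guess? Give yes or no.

A = D + L + U where D = diag(-4, 6, 6, 7).
Jacobi: T = -D⁻¹(L+U), T[2,0] = -(-5)/(6) = +0.8333; T[2,2] = 0.
  T[0,:] = [+0.0000 +1.0000 -0.2500 -0.5000]
  T[1,:] = [+0.8333 +0.0000 +0.3333 +0.5000]
  T[2,:] = [+0.8333 -0.5000 +0.0000 -0.3333]
  T[3,:] = [-0.7143 -0.2857 +0.7143 +0.0000]
eigenvalue magnitudes: 1.1434, 0.9378, 0.8246, 0.8246.
ρ = 1.1434; 1.1434 > 1, so it fails to converge.

no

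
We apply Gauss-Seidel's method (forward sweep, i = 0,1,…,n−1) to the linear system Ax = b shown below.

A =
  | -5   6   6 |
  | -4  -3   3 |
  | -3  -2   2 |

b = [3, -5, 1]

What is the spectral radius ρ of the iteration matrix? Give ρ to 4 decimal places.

Let D = diag(-5, -3, 2); L, U the strict triangles.
Gauss-Seidel: T = -(D+L)⁻¹U, row 0 first, T[0,1] = -(6)/(-5) = +1.2000; later rows by forward substitution.
  T[0,:] = [+0.0000  +1.2000  +1.2000]
  T[1,:] = [+0.0000  -1.6000  -0.6000]
  T[2,:] = [+0.0000  +0.2000  +1.2000]
eigenvalue magnitudes: 1.5565, 1.1565, 0.0000.
ρ(T) = max|λ| = 1.5565; 1.5565 > 1: divergent.

1.5565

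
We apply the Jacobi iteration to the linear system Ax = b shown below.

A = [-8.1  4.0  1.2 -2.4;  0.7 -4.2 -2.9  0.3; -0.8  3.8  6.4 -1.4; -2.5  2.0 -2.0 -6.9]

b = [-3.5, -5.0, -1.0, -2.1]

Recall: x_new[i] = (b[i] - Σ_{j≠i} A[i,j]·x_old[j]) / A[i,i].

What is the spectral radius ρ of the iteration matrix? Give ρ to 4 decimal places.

0.8366

Split A = D + L + U, D = diag(-8.1, -4.2, 6.4, -6.9).
T_J = -D⁻¹(L+U): T[1,2] = -(-2.9)/(-4.2) = -0.6905; T[1,1] = 0.
  T[0,:] = [+0.0000, +0.4938, +0.1481, -0.2963]
  T[1,:] = [+0.1667, +0.0000, -0.6905, +0.0714]
  T[2,:] = [+0.1250, -0.5938, +0.0000, +0.2188]
  T[3,:] = [-0.3623, +0.2899, -0.2899, +0.0000]
|roots of det(T-λI)|: 0.8366, 0.5881, 0.3170, 0.0685.
ρ = 0.8366; 0.8366 < 1 ⇒ converges.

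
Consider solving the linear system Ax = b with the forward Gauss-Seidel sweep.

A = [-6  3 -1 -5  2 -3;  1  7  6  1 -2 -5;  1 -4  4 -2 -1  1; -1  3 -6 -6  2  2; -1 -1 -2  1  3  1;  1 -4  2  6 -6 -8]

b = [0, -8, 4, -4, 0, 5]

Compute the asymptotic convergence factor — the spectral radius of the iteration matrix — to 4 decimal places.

Write A = D+L+U with D = diag(-6, 7, 4, -6, 3, -8).
T_GS = -(D+L)⁻¹U: row 0 first, T[0,2] = -(-1)/(-6) = -0.1667; later rows by forward substitution.
  T[0,:] = [+0.0000  +0.5000  -0.1667  -0.8333  +0.3333  -0.5000]
  T[1,:] = [+0.0000  -0.0714  -0.8333  -0.0238  +0.2381  +0.7857]
  T[2,:] = [+0.0000  -0.1964  -0.7917  +0.6845  +0.4048  +0.6607]
  T[3,:] = [+0.0000  +0.0774  +0.4028  -0.5575  -0.0079  +0.1488]
  T[4,:] = [+0.0000  -0.0139  -0.9954  +0.3565  +0.4630  +0.1528]
  T[5,:] = [+0.0000  +0.1176  +1.2465  -0.6066  -0.3294  -0.2932]
|λ(T)| sorted: 1.6124, 0.3551, 0.3551, 0.3174, 0.0461, 0.0000.
spectral radius ρ = 1.6124; 1.6124 > 1 ⇒ diverges.

1.6124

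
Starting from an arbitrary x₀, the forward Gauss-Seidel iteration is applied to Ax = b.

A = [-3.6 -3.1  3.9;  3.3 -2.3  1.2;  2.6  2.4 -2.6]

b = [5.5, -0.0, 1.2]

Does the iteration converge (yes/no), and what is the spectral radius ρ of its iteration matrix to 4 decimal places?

no, ρ = 1.4556

A = D + L + U where D = diag(-3.6, -2.3, -2.6).
GS T = -(D+L)⁻¹U: row 0 first, T[0,2] = -(3.9)/(-3.6) = +1.0833; later rows by forward substitution.
  T[0,:] = [+0.0000, -0.8611, +1.0833]
  T[1,:] = [+0.0000, -1.2355, +2.0761]
  T[2,:] = [+0.0000, -2.0016, +2.9997]
moduli |λ_i(T)| = 1.4556, 0.3087, 0.0000.
ρ = 1.4556; 1.4556 > 1 ⇒ diverges.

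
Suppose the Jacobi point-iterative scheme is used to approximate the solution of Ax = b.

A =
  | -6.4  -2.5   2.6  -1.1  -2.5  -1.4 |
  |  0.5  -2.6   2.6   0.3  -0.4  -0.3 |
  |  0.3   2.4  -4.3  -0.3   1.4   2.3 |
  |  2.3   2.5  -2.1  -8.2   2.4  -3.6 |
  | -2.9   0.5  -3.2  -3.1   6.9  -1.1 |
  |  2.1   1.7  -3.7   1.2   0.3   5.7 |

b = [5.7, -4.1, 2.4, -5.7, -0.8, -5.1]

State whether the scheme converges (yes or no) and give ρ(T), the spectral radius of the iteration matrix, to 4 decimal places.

Write A = D+L+U with D = diag(-6.4, -2.6, -4.3, -8.2, 6.9, 5.7).
Jacobi: T = -D⁻¹(L+U), T[2,1] = -(2.4)/(-4.3) = +0.5581; T[2,2] = 0.
  T[0,:] = [+0.0000  -0.3906  +0.4062  -0.1719  -0.3906  -0.2188]
  T[1,:] = [+0.1923  +0.0000  +1.0000  +0.1154  -0.1538  -0.1154]
  T[2,:] = [+0.0698  +0.5581  +0.0000  -0.0698  +0.3256  +0.5349]
  T[3,:] = [+0.2805  +0.3049  -0.2561  +0.0000  +0.2927  -0.4390]
  T[4,:] = [+0.4203  -0.0725  +0.4638  +0.4493  +0.0000  +0.1594]
  T[5,:] = [-0.3684  -0.2982  +0.6491  -0.2105  -0.0526  +0.0000]
|eigenvalues of T|: 1.1522, 0.9020, 0.5208, 0.4529, 0.4529, 0.1800.
ρ(T) = max|λ| = 1.1522; 1.1522 > 1 ⇒ diverges.

no, ρ = 1.1522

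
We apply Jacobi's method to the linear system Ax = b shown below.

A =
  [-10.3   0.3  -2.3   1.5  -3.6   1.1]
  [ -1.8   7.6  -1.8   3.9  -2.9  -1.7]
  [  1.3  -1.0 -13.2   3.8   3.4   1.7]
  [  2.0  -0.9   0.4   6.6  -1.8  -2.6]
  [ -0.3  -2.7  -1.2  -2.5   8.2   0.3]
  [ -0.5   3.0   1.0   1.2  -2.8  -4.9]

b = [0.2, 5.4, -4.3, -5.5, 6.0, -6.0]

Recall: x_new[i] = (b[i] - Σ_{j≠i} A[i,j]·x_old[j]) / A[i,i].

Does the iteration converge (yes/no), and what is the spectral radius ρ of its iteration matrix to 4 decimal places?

Split A = D + L + U, D = diag(-10.3, 7.6, -13.2, 6.6, 8.2, -4.9).
Jacobi T = -D⁻¹(L+U): T[4,3] = -(-2.5)/(8.2) = +0.3049; T[4,4] = 0.
  T[0,:] = [+0.0000, +0.0291, -0.2233, +0.1456, -0.3495, +0.1068]
  T[1,:] = [+0.2368, +0.0000, +0.2368, -0.5132, +0.3816, +0.2237]
  T[2,:] = [+0.0985, -0.0758, +0.0000, +0.2879, +0.2576, +0.1288]
  T[3,:] = [-0.3030, +0.1364, -0.0606, +0.0000, +0.2727, +0.3939]
  T[4,:] = [+0.0366, +0.3293, +0.1463, +0.3049, +0.0000, -0.0366]
  T[5,:] = [-0.1020, +0.6122, +0.2041, +0.2449, -0.5714, +0.0000]
eigenvalue magnitudes: 0.8851, 0.4731, 0.4731, 0.4466, 0.4466, 0.0942.
spectral radius ρ = 0.8851; 0.8851 < 1: convergent.

yes, ρ = 0.8851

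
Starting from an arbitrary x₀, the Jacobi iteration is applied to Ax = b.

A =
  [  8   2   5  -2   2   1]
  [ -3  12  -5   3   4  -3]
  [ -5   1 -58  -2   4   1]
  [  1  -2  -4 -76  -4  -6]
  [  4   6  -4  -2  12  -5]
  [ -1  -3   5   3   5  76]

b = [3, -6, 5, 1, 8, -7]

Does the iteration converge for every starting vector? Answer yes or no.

yes

Let D = diag(8, 12, -58, -76, 12, 76); L, U the strict triangles.
T_J = -D⁻¹(L+U): T[4,0] = -(4)/(12) = -0.3333; T[4,4] = 0.
  T[0,:] = [+0.0000  -0.2500  -0.6250  +0.2500  -0.2500  -0.1250]
  T[1,:] = [+0.2500  +0.0000  +0.4167  -0.2500  -0.3333  +0.2500]
  T[2,:] = [-0.0862  +0.0172  +0.0000  -0.0345  +0.0690  +0.0172]
  T[3,:] = [+0.0132  -0.0263  -0.0526  +0.0000  -0.0526  -0.0789]
  T[4,:] = [-0.3333  -0.5000  +0.3333  +0.1667  +0.0000  +0.4167]
  T[5,:] = [+0.0132  +0.0395  -0.0658  -0.0395  -0.0658  +0.0000]
|eigenvalues of T|: 0.4567, 0.3754, 0.3091, 0.2690, 0.0481, 0.0481.
ρ = 0.4567; 0.4567 < 1, so it converges for any x₀.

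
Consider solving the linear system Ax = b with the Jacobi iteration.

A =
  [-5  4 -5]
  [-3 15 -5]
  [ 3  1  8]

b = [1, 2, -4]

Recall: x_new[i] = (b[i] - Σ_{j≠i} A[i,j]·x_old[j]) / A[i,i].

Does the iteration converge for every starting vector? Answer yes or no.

Let D = diag(-5, 15, 8); L, U the strict triangles.
Jacobi: T = -D⁻¹(L+U), T[0,2] = -(-5)/(-5) = -1.0000; T[0,0] = 0.
  T[0,:] = [+0.0000, +0.8000, -1.0000]
  T[1,:] = [+0.2000, +0.0000, +0.3333]
  T[2,:] = [-0.3750, -0.1250, +0.0000]
eigenvalue magnitudes: 0.7687, 0.6083, 0.1604.
ρ = 0.7687; 0.7687 < 1 ⇒ converges.

yes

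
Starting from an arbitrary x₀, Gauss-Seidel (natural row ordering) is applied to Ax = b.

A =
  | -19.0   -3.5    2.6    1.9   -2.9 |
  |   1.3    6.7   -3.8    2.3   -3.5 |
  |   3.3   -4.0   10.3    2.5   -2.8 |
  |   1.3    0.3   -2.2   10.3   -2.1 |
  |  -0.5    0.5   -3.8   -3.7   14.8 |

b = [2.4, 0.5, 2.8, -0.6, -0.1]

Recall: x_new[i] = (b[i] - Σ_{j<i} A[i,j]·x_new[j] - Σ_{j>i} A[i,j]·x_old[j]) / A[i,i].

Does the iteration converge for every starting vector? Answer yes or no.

Let D = diag(-19, 6.7, 10.3, 10.3, 14.8); L, U the strict triangles.
T_GS = -(D+L)⁻¹U: row 0 first, T[0,4] = -(-2.9)/(-19) = -0.1526; later rows by forward substitution.
  T[0,:] = [+0.0000  -0.1842  +0.1368  +0.1000  -0.1526]
  T[1,:] = [+0.0000  +0.0357  +0.5406  -0.3627  +0.5520]
  T[2,:] = [+0.0000  +0.0729  +0.1661  -0.4156  +0.5351]
  T[3,:] = [+0.0000  +0.0378  +0.0025  -0.0908  +0.3214]
  T[4,:] = [+0.0000  +0.0207  +0.0296  -0.1138  +0.1939]
moduli |λ_i(T)| = 0.2736, 0.1263, 0.1130, 0.0447, 0.0000.
ρ = 0.2736; 0.2736 < 1 ⇒ converges.

yes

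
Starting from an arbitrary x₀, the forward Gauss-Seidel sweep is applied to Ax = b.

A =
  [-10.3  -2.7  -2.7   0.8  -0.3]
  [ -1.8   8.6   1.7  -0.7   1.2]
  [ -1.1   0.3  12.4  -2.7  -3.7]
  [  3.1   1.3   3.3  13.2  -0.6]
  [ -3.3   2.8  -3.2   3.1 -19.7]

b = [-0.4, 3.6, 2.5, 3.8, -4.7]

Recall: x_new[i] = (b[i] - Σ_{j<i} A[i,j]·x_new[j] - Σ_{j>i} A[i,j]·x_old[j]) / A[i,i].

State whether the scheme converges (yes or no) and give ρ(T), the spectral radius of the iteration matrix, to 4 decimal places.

Split A = D + L + U, D = diag(-10.3, 8.6, 12.4, 13.2, -19.7).
GS T = -(D+L)⁻¹U: row 0 first, T[0,1] = -(-2.7)/(-10.3) = -0.2621; later rows by forward substitution.
  T[0,:] = [+0.0000 -0.2621 -0.2621 +0.0777 -0.0291]
  T[1,:] = [+0.0000 -0.0549 -0.2525 +0.0977 -0.1456]
  T[2,:] = [+0.0000 -0.0219 -0.0171 +0.2223 +0.2993]
  T[3,:] = [+0.0000 +0.0724 +0.0907 -0.0834 -0.0082]
  T[4,:] = [+0.0000 +0.0511 +0.0251 -0.0484 -0.0657]
|λ(T)| sorted: 0.3204, 0.1322, 0.1322, 0.0153, 0.0000.
spectral radius ρ = 0.3204; 0.3204 < 1: convergent.

yes, ρ = 0.3204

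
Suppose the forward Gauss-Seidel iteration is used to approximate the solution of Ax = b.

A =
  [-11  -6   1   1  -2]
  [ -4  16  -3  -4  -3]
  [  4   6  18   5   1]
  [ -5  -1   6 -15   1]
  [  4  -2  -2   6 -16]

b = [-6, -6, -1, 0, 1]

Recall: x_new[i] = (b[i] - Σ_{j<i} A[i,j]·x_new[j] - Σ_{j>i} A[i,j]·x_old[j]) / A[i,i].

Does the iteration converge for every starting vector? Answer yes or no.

Split A = D + L + U, D = diag(-11, 16, 18, -15, -16).
T_GS = -(D+L)⁻¹U: row 0 first, T[0,2] = -(1)/(-11) = +0.0909; later rows by forward substitution.
  T[0,:] = [+0.0000, -0.5455, +0.0909, +0.0909, -0.1818]
  T[1,:] = [+0.0000, -0.1364, +0.2102, +0.2727, +0.1420]
  T[2,:] = [+0.0000, +0.1667, -0.0903, -0.3889, -0.0625]
  T[3,:] = [+0.0000, +0.2576, -0.0804, -0.2040, +0.0928]
  T[4,:] = [+0.0000, -0.0436, -0.0224, -0.0393, -0.0206]
|roots of det(T-λI)|: 0.5906, 0.1312, 0.1312, 0.0466, 0.0000.
ρ = 0.5906; 0.5906 < 1 ⇒ converges.

yes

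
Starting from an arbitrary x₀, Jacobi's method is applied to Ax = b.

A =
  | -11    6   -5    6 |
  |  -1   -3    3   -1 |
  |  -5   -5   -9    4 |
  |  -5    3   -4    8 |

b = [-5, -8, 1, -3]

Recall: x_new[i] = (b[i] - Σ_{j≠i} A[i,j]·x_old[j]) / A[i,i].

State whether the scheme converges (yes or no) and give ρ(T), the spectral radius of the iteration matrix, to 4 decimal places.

no, ρ = 1.1305

A = D + L + U where D = diag(-11, -3, -9, 8).
Jacobi T = -D⁻¹(L+U): T[3,2] = -(-4)/(8) = +0.5000; T[3,3] = 0.
  T[0,:] = [+0.0000 +0.5455 -0.4545 +0.5455]
  T[1,:] = [-0.3333 +0.0000 +1.0000 -0.3333]
  T[2,:] = [-0.5556 -0.5556 +0.0000 +0.4444]
  T[3,:] = [+0.6250 -0.3750 +0.5000 +0.0000]
|eigenvalues of T|: 1.1305, 0.8690, 0.8690, 0.5699.
spectral radius ρ = 1.1305; 1.1305 > 1, so it fails to converge.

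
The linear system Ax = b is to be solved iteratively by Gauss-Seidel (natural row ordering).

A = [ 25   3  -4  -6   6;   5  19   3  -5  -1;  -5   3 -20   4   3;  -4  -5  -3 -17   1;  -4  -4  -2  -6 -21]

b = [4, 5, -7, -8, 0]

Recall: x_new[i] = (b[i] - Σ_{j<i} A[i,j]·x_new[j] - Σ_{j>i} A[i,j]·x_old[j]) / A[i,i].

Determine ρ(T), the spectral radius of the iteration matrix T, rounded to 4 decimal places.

Let D = diag(25, 19, -20, -17, -21); L, U the strict triangles.
GS T = -(D+L)⁻¹U: row 0 first, T[0,2] = -(-4)/(25) = +0.1600; later rows by forward substitution.
  T[0,:] = [+0.0000  -0.1200  +0.1600  +0.2400  -0.2400]
  T[1,:] = [+0.0000  +0.0316  -0.2000  +0.2000  +0.1158]
  T[2,:] = [+0.0000  +0.0347  -0.0700  +0.1700  +0.2274]
  T[3,:] = [+0.0000  +0.0128  +0.0335  -0.1453  +0.0411]
  T[4,:] = [+0.0000  +0.0099  +0.0047  -0.0585  -0.0097]
moduli |λ_i(T)| = 0.2043, 0.0858, 0.0858, 0.0283, 0.0000.
ρ = 0.2043; 0.2043 < 1 ⇒ converges.

0.2043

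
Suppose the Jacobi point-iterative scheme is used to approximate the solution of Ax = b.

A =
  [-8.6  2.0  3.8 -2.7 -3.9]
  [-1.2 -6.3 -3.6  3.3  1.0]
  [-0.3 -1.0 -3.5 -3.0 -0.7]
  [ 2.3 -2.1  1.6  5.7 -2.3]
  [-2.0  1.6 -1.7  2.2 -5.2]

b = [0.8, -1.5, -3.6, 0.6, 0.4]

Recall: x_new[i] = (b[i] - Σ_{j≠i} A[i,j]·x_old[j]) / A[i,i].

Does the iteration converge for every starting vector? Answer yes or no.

no

Diagonal D = diag(-8.6, -6.3, -3.5, 5.7, -5.2); L, U strict lower/upper.
Jacobi: T = -D⁻¹(L+U), T[3,4] = -(-2.3)/(5.7) = +0.4035; T[3,3] = 0.
  T[0,:] = [+0.0000 +0.2326 +0.4419 -0.3140 -0.4535]
  T[1,:] = [-0.1905 +0.0000 -0.5714 +0.5238 +0.1587]
  T[2,:] = [-0.0857 -0.2857 +0.0000 -0.8571 -0.2000]
  T[3,:] = [-0.4035 +0.3684 -0.2807 +0.0000 +0.4035]
  T[4,:] = [-0.3846 +0.3077 -0.3269 +0.4231 +0.0000]
|λ(T)| sorted: 1.3360, 0.6082, 0.6082, 0.3992, 0.0599.
ρ(T) = max|λ| = 1.3360; 1.3360 > 1 ⇒ diverges.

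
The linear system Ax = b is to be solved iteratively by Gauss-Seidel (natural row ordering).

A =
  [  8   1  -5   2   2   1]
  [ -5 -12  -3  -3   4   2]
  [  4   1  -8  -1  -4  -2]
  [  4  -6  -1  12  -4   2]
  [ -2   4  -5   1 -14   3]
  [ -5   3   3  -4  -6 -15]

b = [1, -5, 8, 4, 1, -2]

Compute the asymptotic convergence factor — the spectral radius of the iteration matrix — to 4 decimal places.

0.9315

A = D + L + U where D = diag(8, -12, -8, 12, -14, -15).
T_GS = -(D+L)⁻¹U: row 0 first, T[0,3] = -(2)/(8) = -0.2500; later rows by forward substitution.
  T[0,:] = [+0.0000 -0.1250 +0.6250 -0.2500 -0.2500 -0.1250]
  T[1,:] = [+0.0000 +0.0521 -0.5104 -0.1458 +0.4375 +0.2188]
  T[2,:] = [+0.0000 -0.0560 +0.2487 -0.2682 -0.5703 -0.2852]
  T[3,:] = [+0.0000 +0.0630 -0.4428 -0.0119 +0.5879 -0.0394]
  T[4,:] = [+0.0000 +0.0572 -0.3556 +0.0890 +0.4064 +0.3937]
  T[5,:] = [+0.0000 +0.0012 -0.0004 -0.0319 -0.2626 -0.1186]
moduli |λ_i(T)| = 0.9315, 0.2786, 0.1907, 0.1907, 0.0099, 0.0000.
ρ = 0.9315; 0.9315 < 1: convergent.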